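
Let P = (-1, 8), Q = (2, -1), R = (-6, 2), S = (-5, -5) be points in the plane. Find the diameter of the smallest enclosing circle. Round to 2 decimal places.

13.60

A smallest enclosing disk is always determined by at most three of the input points on its boundary.
The farthest pair is P–S with squared distance 185. The circle on this segment as diameter has centre (-3, 1.5) and r² = 185/4 = 46.25.
Check Q: distance² to centre = 31.25 ≤ 46.25, so it lies inside.
All remaining points lie in this disk, and no smaller disk contains both endpoints, so this is the minimum enclosing circle.
Diameter = 2r = 2√(46.25) ≈ 13.60.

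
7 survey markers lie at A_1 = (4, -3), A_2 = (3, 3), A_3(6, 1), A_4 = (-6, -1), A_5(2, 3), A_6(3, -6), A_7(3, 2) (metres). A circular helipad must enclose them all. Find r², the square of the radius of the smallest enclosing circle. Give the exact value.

By Welzl's lemma the MEC is supported by two points (diametrically opposite) or three points (on a circumcircle).
The minimum enclosing circle is determined by three boundary points: A_3, A_4, A_6.
Their circumcentre is (4/39, -8/13) with r² = 56869/1521.
The farthest remaining point A_2 is at distance² 32650/1521 ≤ 56869/1521.

56869/1521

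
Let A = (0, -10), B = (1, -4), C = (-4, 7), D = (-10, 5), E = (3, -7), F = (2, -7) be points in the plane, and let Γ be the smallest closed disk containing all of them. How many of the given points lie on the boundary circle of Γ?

The minimum enclosing circle of a finite set is fixed by two of the points (as a diameter) or three (as a circumcircle).
The minimum enclosing circle is determined by three boundary points: A, C, D.
Their circumcentre is (-95/22, -45/22) with r² = 19825/242.
The farthest remaining point E is at distance² 18901/242 ≤ 19825/242.
The points at distance exactly r from the centre are A, C, D — 3 points.

3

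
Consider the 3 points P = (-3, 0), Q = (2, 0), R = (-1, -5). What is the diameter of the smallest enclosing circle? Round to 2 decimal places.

Side lengths²: PQ² = 25, PR² = 29, QR² = 34.
Since QR² = 34 < 29 + 25 = 54, the triangle is acute, so the smallest enclosing circle is the circumcircle.
Circumcentre = (-0.5, -1.9), r² = 9.86.
Diameter = 2r = 2√(9.86) ≈ 6.28.

6.28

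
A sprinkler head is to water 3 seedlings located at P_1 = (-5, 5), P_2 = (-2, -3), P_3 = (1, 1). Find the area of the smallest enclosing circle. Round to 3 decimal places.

Side lengths²: P_1P_2² = 73, P_1P_3² = 52, P_2P_3² = 25.
Since P_1P_2² = 73 < 52 + 25 = 77, the triangle is acute, so the smallest enclosing circle is the circumcircle.
Circumcentre = (-59/18, 13/12), r² = 23725/1296.
Area = π·r² = π·23725/1296 ≈ 57.511.

57.511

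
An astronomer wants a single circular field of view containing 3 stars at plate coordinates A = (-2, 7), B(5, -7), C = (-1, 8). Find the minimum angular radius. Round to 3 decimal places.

Side lengths²: AB² = 245, AC² = 2, BC² = 261.
Since BC² = 261 ≥ 245 + 2 = 247, the angle opposite BC is not acute, so the smallest enclosing circle has BC as diameter.
Centre = midpoint of BC = (2, 0.5), r² = 261/4 = 65.25.
r = √(65.25) ≈ 8.078.

8.078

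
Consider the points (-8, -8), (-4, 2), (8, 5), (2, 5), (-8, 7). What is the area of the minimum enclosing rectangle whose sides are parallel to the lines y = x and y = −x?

In coordinates u = x + y, v = x − y the rectangle is axis-aligned; the map (x,y)→(u,v) scales areas by 2.
u-values: -16, -2, 13, 7, -1; range = 13 − (-16) = 29.
v-values: 0, -6, 3, -3, -15; range = 3 − (-15) = 18.
Area = (29 × 18) / 2 = 261.

261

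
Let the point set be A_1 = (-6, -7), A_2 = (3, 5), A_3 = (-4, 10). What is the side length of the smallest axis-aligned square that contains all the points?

17

The bounding box has width 9 and height 17.
An axis-aligned square enclosing the set must have side ≥ max(width, height).
So the minimum side is max(9, 17) = 17.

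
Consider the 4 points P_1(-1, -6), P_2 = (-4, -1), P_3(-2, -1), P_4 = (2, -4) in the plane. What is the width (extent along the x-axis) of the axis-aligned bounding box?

max x = 2, min x = -4, so width = 6.

6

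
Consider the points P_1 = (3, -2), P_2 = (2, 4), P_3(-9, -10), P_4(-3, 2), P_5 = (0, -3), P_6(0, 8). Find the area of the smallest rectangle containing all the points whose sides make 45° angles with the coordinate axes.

175.5

In coordinates u = x + y, v = x − y the rectangle is axis-aligned; the map (x,y)→(u,v) scales areas by 2.
u-values: 1, 6, -19, -1, -3, 8; range = 8 − (-19) = 27.
v-values: 5, -2, 1, -5, 3, -8; range = 5 − (-8) = 13.
Area = (27 × 13) / 2 = 175.5.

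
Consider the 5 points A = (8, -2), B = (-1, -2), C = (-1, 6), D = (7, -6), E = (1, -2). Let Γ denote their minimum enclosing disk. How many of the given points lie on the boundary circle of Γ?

2

The farthest pair is C–D with squared distance 208. The circle on this segment as diameter has centre (3, 0) and r² = 208/4 = 52.
Check A: distance² to centre = 29 ≤ 52, so it lies inside.
All remaining points lie in this disk, and no smaller disk contains both endpoints, so this is the minimum enclosing circle.
The points at distance exactly r from the centre are C, D — 2 points.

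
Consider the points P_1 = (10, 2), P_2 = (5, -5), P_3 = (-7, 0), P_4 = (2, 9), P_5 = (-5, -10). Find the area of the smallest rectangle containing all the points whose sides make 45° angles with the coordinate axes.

229.5

In coordinates u = x + y, v = x − y the rectangle is axis-aligned; the map (x,y)→(u,v) scales areas by 2.
u-values: 12, 0, -7, 11, -15; range = 12 − (-15) = 27.
v-values: 8, 10, -7, -7, 5; range = 10 − (-7) = 17.
Area = (27 × 17) / 2 = 229.5.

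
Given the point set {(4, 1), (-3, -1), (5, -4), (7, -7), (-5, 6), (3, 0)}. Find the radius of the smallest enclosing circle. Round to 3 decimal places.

The farthest pair is (7, -7)–(-5, 6) with squared distance 313. The circle on this segment as diameter has centre (1, -0.5) and r² = 313/4 = 78.25.
Check (4, 1): distance² to centre = 11.25 ≤ 78.25, so it lies inside.
All remaining points lie in this disk, and no smaller disk contains both endpoints, so this is the minimum enclosing circle.
r = √(78.25) ≈ 8.846.

8.846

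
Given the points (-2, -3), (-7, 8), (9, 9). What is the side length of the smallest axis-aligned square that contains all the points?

16

The bounding box has width 16 and height 12.
An axis-aligned square enclosing the set must have side ≥ max(width, height).
So the minimum side is max(16, 12) = 16.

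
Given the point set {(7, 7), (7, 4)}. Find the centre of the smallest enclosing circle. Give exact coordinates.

(7, 5.5)

The smallest circle enclosing two points has them as diameter endpoints.
Centre = midpoint = (7, 5.5); r² = |(7, 7)−(7, 4)|²/4 = 9/4 = 2.25.
Centre = (7, 5.5).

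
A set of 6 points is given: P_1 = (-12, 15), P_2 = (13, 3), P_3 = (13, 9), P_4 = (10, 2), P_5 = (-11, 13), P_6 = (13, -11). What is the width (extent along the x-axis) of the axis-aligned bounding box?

25

max x = 13, min x = -12, so width = 25.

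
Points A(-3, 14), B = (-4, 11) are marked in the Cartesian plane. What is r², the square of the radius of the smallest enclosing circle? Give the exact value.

The smallest circle enclosing two points has them as diameter endpoints.
Centre = midpoint = (-3.5, 12.5); r² = |AB|²/4 = 10/4 = 2.5.

2.5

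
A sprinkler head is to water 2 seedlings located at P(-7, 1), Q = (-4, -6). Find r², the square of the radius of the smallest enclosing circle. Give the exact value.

14.5

The smallest circle enclosing two points has them as diameter endpoints.
Centre = midpoint = (-5.5, -2.5); r² = |PQ|²/4 = 58/4 = 14.5.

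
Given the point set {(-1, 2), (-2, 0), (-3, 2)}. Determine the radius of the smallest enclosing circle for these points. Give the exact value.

1.25

Call the three points A, B, C in the order given.
Side lengths²: AB² = 5, AC² = 4, BC² = 5.
Since BC² = 5 < 5 + 4 = 9, the triangle is acute, so the smallest enclosing circle is the circumcircle.
Circumcentre = (-2, 1.25), r² = 1.5625.
r = √(1.5625) = 1.25.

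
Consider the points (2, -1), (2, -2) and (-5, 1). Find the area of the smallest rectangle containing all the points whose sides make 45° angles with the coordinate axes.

In coordinates u = x + y, v = x − y the rectangle is axis-aligned; the map (x,y)→(u,v) scales areas by 2.
u-values: 1, 0, -4; range = 1 − (-4) = 5.
v-values: 3, 4, -6; range = 4 − (-6) = 10.
Area = (5 × 10) / 2 = 25.

25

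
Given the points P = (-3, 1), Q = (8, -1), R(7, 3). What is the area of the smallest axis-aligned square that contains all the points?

121

The bounding box has width 11 and height 4.
An axis-aligned square enclosing the set must have side ≥ max(width, height).
So the minimum side is max(11, 4) = 11.
Area = 11² = 121.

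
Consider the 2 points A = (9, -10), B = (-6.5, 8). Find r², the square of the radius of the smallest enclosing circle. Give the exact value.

141.0625

The smallest circle enclosing two points has them as diameter endpoints.
Centre = midpoint = (1.25, -1); r² = |AB|²/4 = 564.25/4 = 141.0625.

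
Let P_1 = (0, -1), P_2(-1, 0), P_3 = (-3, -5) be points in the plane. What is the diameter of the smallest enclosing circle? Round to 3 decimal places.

Side lengths²: P_1P_2² = 2, P_1P_3² = 25, P_2P_3² = 29.
Since P_2P_3² = 29 ≥ 25 + 2 = 27, the angle opposite P_2P_3 is not acute, so the smallest enclosing circle has P_2P_3 as diameter.
Centre = midpoint of P_2P_3 = (-2, -2.5), r² = 29/4 = 7.25.
Diameter = 2r = 2√(7.25) ≈ 5.385.

5.385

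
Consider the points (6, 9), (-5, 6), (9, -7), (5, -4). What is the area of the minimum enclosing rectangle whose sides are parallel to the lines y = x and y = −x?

189

In coordinates u = x + y, v = x − y the rectangle is axis-aligned; the map (x,y)→(u,v) scales areas by 2.
u-values: 15, 1, 2, 1; range = 15 − 1 = 14.
v-values: -3, -11, 16, 9; range = 16 − (-11) = 27.
Area = (14 × 27) / 2 = 189.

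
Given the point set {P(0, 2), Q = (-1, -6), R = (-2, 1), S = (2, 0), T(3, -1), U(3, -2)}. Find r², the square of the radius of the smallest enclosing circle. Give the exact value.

The farthest pair is P–Q with squared distance 65. The circle on this segment as diameter has centre (-0.5, -2) and r² = 65/4 = 16.25.
Check R: distance² to centre = 11.25 ≤ 16.25, so it lies inside.
All remaining points lie in this disk, and no smaller disk contains both endpoints, so this is the minimum enclosing circle.

16.25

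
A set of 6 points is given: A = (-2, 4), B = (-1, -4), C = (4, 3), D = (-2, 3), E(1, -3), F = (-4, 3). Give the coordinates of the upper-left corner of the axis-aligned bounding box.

x-range [-4, 4], y-range [-4, 4].
The upper-left corner is (-4, 4).

(-4, 4)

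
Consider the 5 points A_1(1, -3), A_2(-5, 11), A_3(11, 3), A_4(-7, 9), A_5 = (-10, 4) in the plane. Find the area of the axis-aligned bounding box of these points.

x ranges over [-10, 11], width 21.
y ranges over [-3, 11], height 14.
Area = 21 × 14 = 294.

294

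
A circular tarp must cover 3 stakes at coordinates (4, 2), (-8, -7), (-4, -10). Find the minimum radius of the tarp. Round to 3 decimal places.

Call the three points A, B, C in the order given.
Side lengths²: AB² = 225, AC² = 208, BC² = 25.
Since AB² = 225 < 208 + 25 = 233, the triangle is acute, so the smallest enclosing circle is the circumcircle.
Circumcentre = (-1.75, -17/6), r² = 8125/144.
r = √(8125/144) ≈ 7.512.

7.512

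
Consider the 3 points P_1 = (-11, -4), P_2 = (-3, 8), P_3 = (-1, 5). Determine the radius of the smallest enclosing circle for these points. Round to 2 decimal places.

Side lengths²: P_1P_2² = 208, P_1P_3² = 181, P_2P_3² = 13.
Since P_1P_2² = 208 ≥ 181 + 13 = 194, the angle opposite P_1P_2 is not acute, so the smallest enclosing circle has P_1P_2 as diameter.
Centre = midpoint of P_1P_2 = (-7, 2), r² = 208/4 = 52.
r = √52 ≈ 7.21.

7.21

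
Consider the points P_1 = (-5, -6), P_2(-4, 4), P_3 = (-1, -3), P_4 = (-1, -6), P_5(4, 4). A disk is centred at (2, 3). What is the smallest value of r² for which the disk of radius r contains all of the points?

130

The required radius is the distance from (2, 3) to the farthest point.
Squared distances: 130, 37, 45, 90, 5.
Maximum is 130, attained at P_1.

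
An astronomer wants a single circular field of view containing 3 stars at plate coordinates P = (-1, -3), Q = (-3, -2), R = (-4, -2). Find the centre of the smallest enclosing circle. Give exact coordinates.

(-2.5, -2.5)

Side lengths²: PQ² = 5, PR² = 10, QR² = 1.
Since PR² = 10 ≥ 5 + 1 = 6, the angle opposite PR is not acute, so the smallest enclosing circle has PR as diameter.
Centre = midpoint of PR = (-2.5, -2.5), r² = 10/4 = 2.5.
Centre = (-2.5, -2.5).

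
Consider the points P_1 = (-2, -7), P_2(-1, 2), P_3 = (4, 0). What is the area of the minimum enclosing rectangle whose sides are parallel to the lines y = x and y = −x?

In coordinates u = x + y, v = x − y the rectangle is axis-aligned; the map (x,y)→(u,v) scales areas by 2.
u-values: -9, 1, 4; range = 4 − (-9) = 13.
v-values: 5, -3, 4; range = 5 − (-3) = 8.
Area = (13 × 8) / 2 = 52.

52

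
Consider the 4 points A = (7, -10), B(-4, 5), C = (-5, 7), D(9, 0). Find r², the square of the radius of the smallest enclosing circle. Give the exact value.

108.25

The farthest pair is A–C with squared distance 433. The circle on this segment as diameter has centre (1, -1.5) and r² = 433/4 = 108.25.
Check B: distance² to centre = 67.25 ≤ 108.25, so it lies inside.
All remaining points lie in this disk, and no smaller disk contains both endpoints, so this is the minimum enclosing circle.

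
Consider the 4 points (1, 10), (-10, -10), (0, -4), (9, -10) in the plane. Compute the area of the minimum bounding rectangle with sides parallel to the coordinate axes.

x ranges over [-10, 9], width 19.
y ranges over [-10, 10], height 20.
Area = 19 × 20 = 380.

380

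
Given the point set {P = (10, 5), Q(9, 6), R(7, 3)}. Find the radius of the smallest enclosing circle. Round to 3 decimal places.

1.838

Side lengths²: PQ² = 2, PR² = 13, QR² = 13.
Since QR² = 13 < 13 + 2 = 15, the triangle is acute, so the smallest enclosing circle is the circumcircle.
Circumcentre = (8.3, 4.3), r² = 3.38.
r = √(3.38) ≈ 1.838.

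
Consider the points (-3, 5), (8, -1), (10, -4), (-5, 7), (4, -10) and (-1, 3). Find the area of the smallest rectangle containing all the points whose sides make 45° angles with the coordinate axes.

In coordinates u = x + y, v = x − y the rectangle is axis-aligned; the map (x,y)→(u,v) scales areas by 2.
u-values: 2, 7, 6, 2, -6, 2; range = 7 − (-6) = 13.
v-values: -8, 9, 14, -12, 14, -4; range = 14 − (-12) = 26.
Area = (13 × 26) / 2 = 169.

169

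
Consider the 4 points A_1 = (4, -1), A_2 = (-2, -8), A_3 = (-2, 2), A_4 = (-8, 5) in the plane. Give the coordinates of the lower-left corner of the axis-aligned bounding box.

x-range [-8, 4], y-range [-8, 5].
The lower-left corner is (-8, -8).

(-8, -8)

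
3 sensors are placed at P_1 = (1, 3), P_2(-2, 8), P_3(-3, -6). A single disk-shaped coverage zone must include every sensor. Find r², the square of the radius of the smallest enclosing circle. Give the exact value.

Side lengths²: P_1P_2² = 34, P_1P_3² = 97, P_2P_3² = 197.
Since P_2P_3² = 197 ≥ 97 + 34 = 131, the angle opposite P_2P_3 is not acute, so the smallest enclosing circle has P_2P_3 as diameter.
Centre = midpoint of P_2P_3 = (-2.5, 1), r² = 197/4 = 49.25.

49.25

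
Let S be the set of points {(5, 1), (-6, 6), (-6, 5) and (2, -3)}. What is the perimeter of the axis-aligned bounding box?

Width = max x − min x = 5 − (-6) = 11.
Height = max y − min y = 6 − (-3) = 9.
Perimeter = 2(11 + 9) = 40.

40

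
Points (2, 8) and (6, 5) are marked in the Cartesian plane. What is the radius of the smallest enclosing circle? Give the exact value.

2.5

The smallest circle enclosing two points has them as diameter endpoints.
Centre = midpoint = (4, 6.5); r² = |(2, 8)−(6, 5)|²/4 = 25/4 = 6.25.
r = √(6.25) = 2.5.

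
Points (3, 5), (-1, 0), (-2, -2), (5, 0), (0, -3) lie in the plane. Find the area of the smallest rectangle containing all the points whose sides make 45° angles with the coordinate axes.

In coordinates u = x + y, v = x − y the rectangle is axis-aligned; the map (x,y)→(u,v) scales areas by 2.
u-values: 8, -1, -4, 5, -3; range = 8 − (-4) = 12.
v-values: -2, -1, 0, 5, 3; range = 5 − (-2) = 7.
Area = (12 × 7) / 2 = 42.

42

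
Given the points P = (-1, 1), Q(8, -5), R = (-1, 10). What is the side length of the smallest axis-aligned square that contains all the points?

The bounding box has width 9 and height 15.
An axis-aligned square enclosing the set must have side ≥ max(width, height).
So the minimum side is max(9, 15) = 15.

15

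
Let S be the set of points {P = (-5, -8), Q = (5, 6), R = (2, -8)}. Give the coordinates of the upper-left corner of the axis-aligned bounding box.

(-5, 6)

x-range [-5, 5], y-range [-8, 6].
The upper-left corner is (-5, 6).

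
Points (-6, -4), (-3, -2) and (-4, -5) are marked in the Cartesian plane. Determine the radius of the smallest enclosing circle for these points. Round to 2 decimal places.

1.82

Call the three points A, B, C in the order given.
Side lengths²: AB² = 13, AC² = 5, BC² = 10.
Since AB² = 13 < 10 + 5 = 15, the triangle is acute, so the smallest enclosing circle is the circumcircle.
Circumcentre = (-61/14, -45/14), r² = 325/98.
r = √(325/98) ≈ 1.82.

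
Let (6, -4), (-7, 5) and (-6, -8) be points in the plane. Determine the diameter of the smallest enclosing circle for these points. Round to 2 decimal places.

Call the three points A, B, C in the order given.
Side lengths²: AB² = 250, AC² = 160, BC² = 170.
Since AB² = 250 < 170 + 160 = 330, the triangle is acute, so the smallest enclosing circle is the circumcircle.
Circumcentre = (-1.625, -1.125), r² = 66.40625.
Diameter = 2r = 2√(66.40625) ≈ 16.30.

16.30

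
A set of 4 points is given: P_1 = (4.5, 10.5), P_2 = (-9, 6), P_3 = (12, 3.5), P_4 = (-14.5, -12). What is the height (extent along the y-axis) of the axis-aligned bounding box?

max y = 10.5, min y = -12, so height = 22.5.

22.5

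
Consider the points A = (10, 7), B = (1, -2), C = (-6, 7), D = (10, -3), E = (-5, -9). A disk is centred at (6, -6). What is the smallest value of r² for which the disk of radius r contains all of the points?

The required radius is the distance from (6, -6) to the farthest point.
Squared distances: 185, 41, 313, 25, 130.
Maximum is 313, attained at C.

313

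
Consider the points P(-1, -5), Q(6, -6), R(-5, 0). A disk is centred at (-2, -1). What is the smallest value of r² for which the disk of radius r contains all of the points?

89

The required radius is the distance from (-2, -1) to the farthest point.
Squared distances: 17, 89, 10.
Maximum is 89, attained at Q.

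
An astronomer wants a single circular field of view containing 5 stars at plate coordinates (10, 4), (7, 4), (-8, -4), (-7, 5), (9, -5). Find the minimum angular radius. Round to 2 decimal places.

9.85

The minimum enclosing circle of a finite set is fixed by two of the points (as a diameter) or three (as a circumcircle).
The farthest pair is (10, 4)–(-8, -4) with squared distance 388. The circle on this segment as diameter has centre (1, 0) and r² = 388/4 = 97.
Check (7, 4): distance² to centre = 52 ≤ 97, so it lies inside.
All remaining points lie in this disk, and no smaller disk contains both endpoints, so this is the minimum enclosing circle.
r = √97 ≈ 9.85.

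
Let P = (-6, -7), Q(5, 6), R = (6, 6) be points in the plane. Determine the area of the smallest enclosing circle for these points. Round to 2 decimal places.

245.83

Side lengths²: PQ² = 290, PR² = 313, QR² = 1.
Since PR² = 313 ≥ 290 + 1 = 291, the angle opposite PR is not acute, so the smallest enclosing circle has PR as diameter.
Centre = midpoint of PR = (0, -0.5), r² = 313/4 = 78.25.
Area = π·r² = π·78.25 ≈ 245.83.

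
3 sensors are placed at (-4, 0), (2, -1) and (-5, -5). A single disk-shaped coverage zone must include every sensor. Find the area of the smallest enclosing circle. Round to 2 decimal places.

51.05

Call the three points A, B, C in the order given.
Side lengths²: AB² = 37, AC² = 26, BC² = 65.
Since BC² = 65 ≥ 37 + 26 = 63, the angle opposite BC is not acute, so the smallest enclosing circle has BC as diameter.
Centre = midpoint of BC = (-1.5, -3), r² = 65/4 = 16.25.
Area = π·r² = π·16.25 ≈ 51.05.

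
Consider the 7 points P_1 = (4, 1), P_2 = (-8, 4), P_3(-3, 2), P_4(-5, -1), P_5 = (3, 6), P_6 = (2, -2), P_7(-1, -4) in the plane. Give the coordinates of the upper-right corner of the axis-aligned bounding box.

(4, 6)

x-range [-8, 4], y-range [-4, 6].
The upper-right corner is (4, 6).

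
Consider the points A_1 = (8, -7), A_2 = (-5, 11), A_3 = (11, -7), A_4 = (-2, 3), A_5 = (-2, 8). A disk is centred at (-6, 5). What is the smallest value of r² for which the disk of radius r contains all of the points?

The required radius is the distance from (-6, 5) to the farthest point.
Squared distances: 340, 37, 433, 20, 25.
Maximum is 433, attained at A_3.

433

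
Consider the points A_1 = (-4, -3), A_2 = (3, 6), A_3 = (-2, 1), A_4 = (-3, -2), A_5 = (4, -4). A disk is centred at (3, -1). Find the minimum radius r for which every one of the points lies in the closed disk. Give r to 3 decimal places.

7.280

The required radius is the distance from (3, -1) to the farthest point.
Squared distances: 53, 49, 29, 37, 10.
Maximum is 53, attained at A_1.
r = √53 ≈ 7.280.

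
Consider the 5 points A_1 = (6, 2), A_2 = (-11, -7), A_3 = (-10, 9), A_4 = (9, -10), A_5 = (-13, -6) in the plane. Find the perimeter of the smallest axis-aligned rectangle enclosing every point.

82

Width = max x − min x = 9 − (-13) = 22.
Height = max y − min y = 9 − (-10) = 19.
Perimeter = 2(22 + 19) = 82.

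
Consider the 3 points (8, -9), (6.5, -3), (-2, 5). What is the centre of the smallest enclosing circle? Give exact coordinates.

Call the three points A, B, C in the order given.
Side lengths²: AB² = 38.25, AC² = 296, BC² = 136.25.
Since AC² = 296 ≥ 136.25 + 38.25 = 174.5, the angle opposite AC is not acute, so the smallest enclosing circle has AC as diameter.
Centre = midpoint of AC = (3, -2), r² = 296/4 = 74.
Centre = (3, -2).

(3, -2)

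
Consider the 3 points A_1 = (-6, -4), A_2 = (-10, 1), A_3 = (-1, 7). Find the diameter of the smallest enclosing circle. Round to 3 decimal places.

12.129

Side lengths²: A_1A_2² = 41, A_1A_3² = 146, A_2A_3² = 117.
Since A_1A_3² = 146 < 117 + 41 = 158, the triangle is acute, so the smallest enclosing circle is the circumcircle.
Circumcentre = (-183/46, 79/46), r² = 38909/1058.
Diameter = 2r = 2√(38909/1058) ≈ 12.129.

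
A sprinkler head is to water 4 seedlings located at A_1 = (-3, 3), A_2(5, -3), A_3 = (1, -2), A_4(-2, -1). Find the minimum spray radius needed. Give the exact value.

A smallest enclosing disk is always determined by at most three of the input points on its boundary.
The farthest pair is A_1–A_2 with squared distance 100. The circle on this segment as diameter has centre (1, 0) and r² = 100/4 = 25.
Check A_3: distance² to centre = 4 ≤ 25, so it lies inside.
All remaining points lie in this disk, and no smaller disk contains both endpoints, so this is the minimum enclosing circle.
r = √25 = 5.

5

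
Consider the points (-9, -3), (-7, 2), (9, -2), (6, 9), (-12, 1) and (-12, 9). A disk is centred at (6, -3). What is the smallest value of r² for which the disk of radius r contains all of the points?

468

The required radius is the distance from (6, -3) to the farthest point.
Squared distances: 225, 194, 10, 144, 340, 468.
Maximum is 468, attained at (-12, 9).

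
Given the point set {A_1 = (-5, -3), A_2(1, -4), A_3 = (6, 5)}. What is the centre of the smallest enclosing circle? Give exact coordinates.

(0.5, 1)

Side lengths²: A_1A_2² = 37, A_1A_3² = 185, A_2A_3² = 106.
Since A_1A_3² = 185 ≥ 106 + 37 = 143, the angle opposite A_1A_3 is not acute, so the smallest enclosing circle has A_1A_3 as diameter.
Centre = midpoint of A_1A_3 = (0.5, 1), r² = 185/4 = 46.25.
Centre = (0.5, 1).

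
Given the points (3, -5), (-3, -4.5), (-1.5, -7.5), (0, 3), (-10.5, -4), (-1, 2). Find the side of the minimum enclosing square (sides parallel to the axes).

13.5

The bounding box has width 13.5 and height 10.5.
An axis-aligned square enclosing the set must have side ≥ max(width, height).
So the minimum side is max(13.5, 10.5) = 13.5.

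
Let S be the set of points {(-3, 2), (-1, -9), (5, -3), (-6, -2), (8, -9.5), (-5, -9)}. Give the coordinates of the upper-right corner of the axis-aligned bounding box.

x-range [-6, 8], y-range [-9.5, 2].
The upper-right corner is (8, 2).

(8, 2)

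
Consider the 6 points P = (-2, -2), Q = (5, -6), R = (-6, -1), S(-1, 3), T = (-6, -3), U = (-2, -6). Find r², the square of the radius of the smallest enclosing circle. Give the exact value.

The minimum enclosing circle is determined by three boundary points: Q, R, S.
Their circumcentre is (-13/46, -139/46) with r² = 38909/1058.
The farthest remaining point T is at distance² 34585/1058 ≤ 38909/1058.

38909/1058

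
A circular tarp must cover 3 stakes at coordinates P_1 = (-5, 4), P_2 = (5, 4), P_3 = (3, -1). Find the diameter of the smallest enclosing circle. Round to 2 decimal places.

10.16

Side lengths²: P_1P_2² = 100, P_1P_3² = 89, P_2P_3² = 29.
Since P_1P_2² = 100 < 89 + 29 = 118, the triangle is acute, so the smallest enclosing circle is the circumcircle.
Circumcentre = (0, 3.1), r² = 25.81.
Diameter = 2r = 2√(25.81) ≈ 10.16.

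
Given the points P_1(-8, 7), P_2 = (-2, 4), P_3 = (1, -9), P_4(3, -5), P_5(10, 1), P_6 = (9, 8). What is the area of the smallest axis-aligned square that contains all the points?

324

The bounding box has width 18 and height 17.
An axis-aligned square enclosing the set must have side ≥ max(width, height).
So the minimum side is max(18, 17) = 18.
Area = 18² = 324.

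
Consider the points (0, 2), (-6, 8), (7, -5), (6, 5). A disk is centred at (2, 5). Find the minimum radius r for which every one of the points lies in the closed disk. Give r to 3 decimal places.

The required radius is the distance from (2, 5) to the farthest point.
Squared distances: 13, 73, 125, 16.
Maximum is 125, attained at (7, -5).
r = √125 ≈ 11.180.

11.180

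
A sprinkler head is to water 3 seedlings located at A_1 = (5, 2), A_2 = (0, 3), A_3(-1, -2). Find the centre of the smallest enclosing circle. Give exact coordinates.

Side lengths²: A_1A_2² = 26, A_1A_3² = 52, A_2A_3² = 26.
Since A_1A_3² = 52 ≥ 26 + 26 = 52, the angle opposite A_1A_3 is not acute, so the smallest enclosing circle has A_1A_3 as diameter.
Centre = midpoint of A_1A_3 = (2, 0), r² = 52/4 = 13.
Centre = (2, 0).

(2, 0)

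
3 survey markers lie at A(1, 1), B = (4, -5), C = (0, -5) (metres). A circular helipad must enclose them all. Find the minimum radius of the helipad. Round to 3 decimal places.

Side lengths²: AB² = 45, AC² = 37, BC² = 16.
Since AB² = 45 < 37 + 16 = 53, the triangle is acute, so the smallest enclosing circle is the circumcircle.
Circumcentre = (2, -2.25), r² = 11.5625.
r = √(11.5625) ≈ 3.400.

3.400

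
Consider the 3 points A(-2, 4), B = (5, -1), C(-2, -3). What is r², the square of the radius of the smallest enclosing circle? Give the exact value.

1961/98

Side lengths²: AB² = 74, AC² = 49, BC² = 53.
Since AB² = 74 < 53 + 49 = 102, the triangle is acute, so the smallest enclosing circle is the circumcircle.
Circumcentre = (11/14, 0.5), r² = 1961/98.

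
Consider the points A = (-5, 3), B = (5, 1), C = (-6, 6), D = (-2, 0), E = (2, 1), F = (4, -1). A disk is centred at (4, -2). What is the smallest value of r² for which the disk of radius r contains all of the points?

The required radius is the distance from (4, -2) to the farthest point.
Squared distances: 106, 10, 164, 40, 13, 1.
Maximum is 164, attained at C.

164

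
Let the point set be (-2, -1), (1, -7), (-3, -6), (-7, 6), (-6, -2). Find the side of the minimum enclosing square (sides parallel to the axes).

The bounding box has width 8 and height 13.
An axis-aligned square enclosing the set must have side ≥ max(width, height).
So the minimum side is max(8, 13) = 13.

13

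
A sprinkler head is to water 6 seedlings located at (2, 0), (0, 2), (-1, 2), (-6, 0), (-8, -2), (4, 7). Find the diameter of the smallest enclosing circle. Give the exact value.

By Welzl's lemma the MEC is supported by two points (diametrically opposite) or three points (on a circumcircle).
The farthest pair is (-8, -2)–(4, 7) with squared distance 225. The circle on this segment as diameter has centre (-2, 2.5) and r² = 225/4 = 56.25.
Check (2, 0): distance² to centre = 22.25 ≤ 56.25, so it lies inside.
All remaining points lie in this disk, and no smaller disk contains both endpoints, so this is the minimum enclosing circle.
Diameter = 2r = 2√(56.25) = 15.

15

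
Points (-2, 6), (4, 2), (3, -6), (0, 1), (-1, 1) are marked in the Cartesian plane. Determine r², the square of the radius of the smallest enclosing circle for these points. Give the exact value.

42.25

A smallest enclosing disk is always determined by at most three of the input points on its boundary.
The farthest pair is (-2, 6)–(3, -6) with squared distance 169. The circle on this segment as diameter has centre (0.5, 0) and r² = 169/4 = 42.25.
Check (4, 2): distance² to centre = 16.25 ≤ 42.25, so it lies inside.
All remaining points lie in this disk, and no smaller disk contains both endpoints, so this is the minimum enclosing circle.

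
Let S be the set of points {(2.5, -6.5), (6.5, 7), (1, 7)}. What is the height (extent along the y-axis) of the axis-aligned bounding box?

13.5

max y = 7, min y = -6.5, so height = 13.5.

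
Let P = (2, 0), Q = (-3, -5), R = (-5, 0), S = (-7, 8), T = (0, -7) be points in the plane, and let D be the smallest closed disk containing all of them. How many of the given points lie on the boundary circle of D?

2

A smallest enclosing disk is always determined by at most three of the input points on its boundary.
The farthest pair is S–T with squared distance 274. The circle on this segment as diameter has centre (-3.5, 0.5) and r² = 274/4 = 68.5.
Check P: distance² to centre = 30.5 ≤ 68.5, so it lies inside.
All remaining points lie in this disk, and no smaller disk contains both endpoints, so this is the minimum enclosing circle.
The points at distance exactly r from the centre are S, T — 2 points.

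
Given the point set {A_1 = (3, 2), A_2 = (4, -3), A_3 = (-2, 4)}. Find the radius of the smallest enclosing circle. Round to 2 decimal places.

4.61

Side lengths²: A_1A_2² = 26, A_1A_3² = 29, A_2A_3² = 85.
Since A_2A_3² = 85 ≥ 29 + 26 = 55, the angle opposite A_2A_3 is not acute, so the smallest enclosing circle has A_2A_3 as diameter.
Centre = midpoint of A_2A_3 = (1, 0.5), r² = 85/4 = 21.25.
r = √(21.25) ≈ 4.61.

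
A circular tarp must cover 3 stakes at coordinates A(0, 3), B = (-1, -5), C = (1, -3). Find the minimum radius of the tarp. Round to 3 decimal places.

4.031

Side lengths²: AB² = 65, AC² = 37, BC² = 8.
Since AB² = 65 ≥ 37 + 8 = 45, the angle opposite AB is not acute, so the smallest enclosing circle has AB as diameter.
Centre = midpoint of AB = (-0.5, -1), r² = 65/4 = 16.25.
r = √(16.25) ≈ 4.031.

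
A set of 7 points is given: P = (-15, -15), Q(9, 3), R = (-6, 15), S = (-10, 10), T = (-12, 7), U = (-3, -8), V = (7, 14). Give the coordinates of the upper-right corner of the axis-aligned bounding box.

(9, 15)

x-range [-15, 9], y-range [-15, 15].
The upper-right corner is (9, 15).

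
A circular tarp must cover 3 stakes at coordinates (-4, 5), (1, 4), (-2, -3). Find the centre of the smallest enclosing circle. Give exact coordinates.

(-41/19, 23/19)

Call the three points A, B, C in the order given.
Side lengths²: AB² = 26, AC² = 68, BC² = 58.
Since AC² = 68 < 58 + 26 = 84, the triangle is acute, so the smallest enclosing circle is the circumcircle.
Circumcentre = (-41/19, 23/19), r² = 6409/361.
Centre = (-41/19, 23/19).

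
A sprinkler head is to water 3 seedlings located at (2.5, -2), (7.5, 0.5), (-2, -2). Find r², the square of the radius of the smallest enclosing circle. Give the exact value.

24.125

Call the three points A, B, C in the order given.
Side lengths²: AB² = 31.25, AC² = 20.25, BC² = 96.5.
Since BC² = 96.5 ≥ 31.25 + 20.25 = 51.5, the angle opposite BC is not acute, so the smallest enclosing circle has BC as diameter.
Centre = midpoint of BC = (2.75, -0.75), r² = 96.5/4 = 24.125.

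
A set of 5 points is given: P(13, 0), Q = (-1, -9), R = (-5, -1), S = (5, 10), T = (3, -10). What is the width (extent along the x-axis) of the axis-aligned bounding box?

max x = 13, min x = -5, so width = 18.

18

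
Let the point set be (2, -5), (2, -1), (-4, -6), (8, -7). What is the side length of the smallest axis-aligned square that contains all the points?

12

The bounding box has width 12 and height 6.
An axis-aligned square enclosing the set must have side ≥ max(width, height).
So the minimum side is max(12, 6) = 12.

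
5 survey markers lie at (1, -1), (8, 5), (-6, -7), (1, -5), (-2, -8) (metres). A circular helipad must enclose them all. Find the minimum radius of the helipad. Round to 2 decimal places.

9.22

The minimum enclosing circle of a finite set is fixed by two of the points (as a diameter) or three (as a circumcircle).
The farthest pair is (8, 5)–(-6, -7) with squared distance 340. The circle on this segment as diameter has centre (1, -1) and r² = 340/4 = 85.
Check (1, -1): distance² to centre = 0 ≤ 85, so it lies inside.
All remaining points lie in this disk, and no smaller disk contains both endpoints, so this is the minimum enclosing circle.
r = √85 ≈ 9.22.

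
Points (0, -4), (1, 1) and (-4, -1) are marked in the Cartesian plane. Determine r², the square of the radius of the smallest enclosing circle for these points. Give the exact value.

Call the three points A, B, C in the order given.
Side lengths²: AB² = 26, AC² = 25, BC² = 29.
Since BC² = 29 < 26 + 25 = 51, the triangle is acute, so the smallest enclosing circle is the circumcircle.
Circumcentre = (-47/46, -55/46), r² = 9425/1058.

9425/1058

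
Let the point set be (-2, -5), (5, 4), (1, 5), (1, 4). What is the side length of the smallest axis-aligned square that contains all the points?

10

The bounding box has width 7 and height 10.
An axis-aligned square enclosing the set must have side ≥ max(width, height).
So the minimum side is max(7, 10) = 10.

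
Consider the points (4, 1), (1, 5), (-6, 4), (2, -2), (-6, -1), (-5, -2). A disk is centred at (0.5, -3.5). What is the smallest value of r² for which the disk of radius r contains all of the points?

98.5

The required radius is the distance from (0.5, -3.5) to the farthest point.
Squared distances: 32.5, 72.5, 98.5, 4.5, 48.5, 32.5.
Maximum is 98.5, attained at (-6, 4).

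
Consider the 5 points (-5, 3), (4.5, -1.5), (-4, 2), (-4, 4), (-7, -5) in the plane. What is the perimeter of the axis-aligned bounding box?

41

Width = max x − min x = 4.5 − (-7) = 11.5.
Height = max y − min y = 4 − (-5) = 9.
Perimeter = 2(11.5 + 9) = 41.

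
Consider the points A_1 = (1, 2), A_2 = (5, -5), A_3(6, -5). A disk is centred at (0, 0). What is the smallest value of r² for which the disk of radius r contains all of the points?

61

The required radius is the distance from (0, 0) to the farthest point.
Squared distances: 5, 50, 61.
Maximum is 61, attained at A_3.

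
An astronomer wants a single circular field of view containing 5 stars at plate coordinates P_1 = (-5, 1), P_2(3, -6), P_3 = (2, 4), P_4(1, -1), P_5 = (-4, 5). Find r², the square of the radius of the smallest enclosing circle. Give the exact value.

The farthest pair is P_2–P_5 with squared distance 170. The circle on this segment as diameter has centre (-0.5, -0.5) and r² = 170/4 = 42.5.
Check P_1: distance² to centre = 22.5 ≤ 42.5, so it lies inside.
All remaining points lie in this disk, and no smaller disk contains both endpoints, so this is the minimum enclosing circle.

42.5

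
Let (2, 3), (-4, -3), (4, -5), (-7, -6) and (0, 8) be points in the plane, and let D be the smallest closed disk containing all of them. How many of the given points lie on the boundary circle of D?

A smallest enclosing disk is always determined by at most three of the input points on its boundary.
The minimum enclosing circle is determined by three boundary points: (4, -5), (-7, -6), (0, 8).
Their circumcentre is (-85/42, 11/42) with r² = 56425/882.
The farthest remaining point (2, 3) is at distance² 20893/882 ≤ 56425/882.
The points at distance exactly r from the centre are (4, -5), (-7, -6), (0, 8) — 3 points.

3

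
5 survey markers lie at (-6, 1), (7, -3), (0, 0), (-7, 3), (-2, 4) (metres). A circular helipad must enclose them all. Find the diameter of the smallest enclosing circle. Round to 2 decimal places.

A smallest enclosing disk is always determined by at most three of the input points on its boundary.
The farthest pair is (7, -3)–(-7, 3) with squared distance 232. The circle on this segment as diameter has centre (0, 0) and r² = 232/4 = 58.
Check (-6, 1): distance² to centre = 37 ≤ 58, so it lies inside.
All remaining points lie in this disk, and no smaller disk contains both endpoints, so this is the minimum enclosing circle.
Diameter = 2r = 2√58 ≈ 15.23.

15.23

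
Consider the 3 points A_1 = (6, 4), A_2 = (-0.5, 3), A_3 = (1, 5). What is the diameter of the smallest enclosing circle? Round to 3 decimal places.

6.576

Side lengths²: A_1A_2² = 43.25, A_1A_3² = 26, A_2A_3² = 6.25.
Since A_1A_2² = 43.25 ≥ 26 + 6.25 = 32.25, the angle opposite A_1A_2 is not acute, so the smallest enclosing circle has A_1A_2 as diameter.
Centre = midpoint of A_1A_2 = (2.75, 3.5), r² = 43.25/4 = 10.8125.
Diameter = 2r = 2√(10.8125) ≈ 6.576.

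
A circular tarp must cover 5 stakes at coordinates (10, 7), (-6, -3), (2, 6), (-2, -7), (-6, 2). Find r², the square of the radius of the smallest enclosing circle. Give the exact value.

15130/169

The minimum enclosing circle of a finite set is fixed by two of the points (as a diameter) or three (as a circumcircle).
The minimum enclosing circle is determined by three boundary points: (10, 7), (-6, -3), (-2, -7).
Their circumcentre is (31/13, 18/13) with r² = 15130/169.
The farthest remaining point (-6, 2) is at distance² 11945/169 ≤ 15130/169.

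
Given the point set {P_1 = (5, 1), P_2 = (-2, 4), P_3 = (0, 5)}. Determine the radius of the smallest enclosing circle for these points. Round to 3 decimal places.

3.808

Side lengths²: P_1P_2² = 58, P_1P_3² = 41, P_2P_3² = 5.
Since P_1P_2² = 58 ≥ 41 + 5 = 46, the angle opposite P_1P_2 is not acute, so the smallest enclosing circle has P_1P_2 as diameter.
Centre = midpoint of P_1P_2 = (1.5, 2.5), r² = 58/4 = 14.5.
r = √(14.5) ≈ 3.808.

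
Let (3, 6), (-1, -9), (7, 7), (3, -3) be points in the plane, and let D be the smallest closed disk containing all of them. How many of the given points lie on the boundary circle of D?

By Welzl's lemma the MEC is supported by two points (diametrically opposite) or three points (on a circumcircle).
The farthest pair is (-1, -9)–(7, 7) with squared distance 320. The circle on this segment as diameter has centre (3, -1) and r² = 320/4 = 80.
Check (3, 6): distance² to centre = 49 ≤ 80, so it lies inside.
All remaining points lie in this disk, and no smaller disk contains both endpoints, so this is the minimum enclosing circle.
The points at distance exactly r from the centre are (-1, -9), (7, 7) — 2 points.

2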